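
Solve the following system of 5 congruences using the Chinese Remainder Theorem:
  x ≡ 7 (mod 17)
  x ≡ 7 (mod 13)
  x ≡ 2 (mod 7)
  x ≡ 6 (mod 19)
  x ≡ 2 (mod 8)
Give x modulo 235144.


Product of moduli M = 17 · 13 · 7 · 19 · 8 = 235144.
Merge one congruence at a time:
  Start: x ≡ 7 (mod 17).
  Combine with x ≡ 7 (mod 13); new modulus lcm = 221.
    Write x = 7 + 17·t and substitute into x ≡ 7 (mod 13): 17·t ≡ 7 − 7 = 0 (mod 13).
    Reduce coefficients mod 13: 4·t ≡ 0 (mod 13).
    The inverse of 4 mod 13 is 10 (since 4·10 = 40 = 3·13 + 1), so t ≡ 10·0 = 0 ≡ 0 (mod 13).
    Then x = 7 + 17·0 = 7, valid modulo lcm(17, 13) = 221: x ≡ 7 (mod 221).
  Combine with x ≡ 2 (mod 7); new modulus lcm = 1547.
    Write x = 7 + 221·t and substitute into x ≡ 2 (mod 7): 221·t ≡ 2 − 7 = -5 (mod 7).
    Reduce coefficients mod 7: 4·t ≡ 2 (mod 7).
    The inverse of 4 mod 7 is 2 (since 4·2 = 8 = 1·7 + 1), so t ≡ 2·2 = 4 ≡ 4 (mod 7).
    Then x = 7 + 221·4 = 891, valid modulo lcm(221, 7) = 1547: x ≡ 891 (mod 1547).
  Combine with x ≡ 6 (mod 19); new modulus lcm = 29393.
    Write x = 891 + 1547·t and substitute into x ≡ 6 (mod 19): 1547·t ≡ 6 − 891 = -885 (mod 19).
    Reduce coefficients mod 19: 8·t ≡ 8 (mod 19).
    The inverse of 8 mod 19 is 12 (since 8·12 = 96 = 5·19 + 1), so t ≡ 12·8 = 96 ≡ 1 (mod 19).
    Then x = 891 + 1547·1 = 2438, valid modulo lcm(1547, 19) = 29393: x ≡ 2438 (mod 29393).
  Combine with x ≡ 2 (mod 8); new modulus lcm = 235144.
    Write x = 2438 + 29393·t and substitute into x ≡ 2 (mod 8): 29393·t ≡ 2 − 2438 = -2436 (mod 8).
    Reduce coefficients mod 8: 1·t ≡ 4 (mod 8).
    So t ≡ 4 (mod 8).
    Then x = 2438 + 29393·4 = 120010, valid modulo lcm(29393, 8) = 235144: x ≡ 120010 (mod 235144).
Verify against each original: 120010 mod 17 = 7, 120010 mod 13 = 7, 120010 mod 7 = 2, 120010 mod 19 = 6, 120010 mod 8 = 2.

x ≡ 120010 (mod 235144).


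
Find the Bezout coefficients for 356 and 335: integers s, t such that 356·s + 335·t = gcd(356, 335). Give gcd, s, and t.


Euclidean algorithm on (356, 335) — divide until remainder is 0:
  356 = 1 · 335 + 21
  335 = 15 · 21 + 20
  21 = 1 · 20 + 1
  20 = 20 · 1 + 0
gcd(356, 335) = 1.
Track Bezout coefficients alongside the remainders: start with r₀ = 356 = a·1 + b·0 (s = 1, t = 0) and r₁ = 335 = a·0 + b·1 (s = 0, t = 1); each new remainder r_{k+1} = r_{k-1} − q_k·r_k inherits s_{k+1} = s_{k-1} − q_k·s_k, t_{k+1} = t_{k-1} − q_k·t_k, so r_k = a·s_k + b·t_k at every step:
  q = 1: r = 21, s = 1 − 1·0 = 1, t = 0 − 1·1 = -1  (check: 356·1 + 335·(-1) = 21)
  q = 15: r = 20, s = 0 − 15·1 = -15, t = 1 − 15·(-1) = 16  (check: 356·(-15) + 335·16 = 20)
  q = 1: r = 1, s = 1 − 1·(-15) = 16, t = -1 − 1·16 = -17  (check: 356·16 + 335·(-17) = 1)
The row with r = 1 (the gcd) gives the Bezout coefficients s = 16, t = -17.
Result: 356 · (16) + 335 · (-17) = 1.

gcd(356, 335) = 1; s = 16, t = -17 (check: 356·16 + 335·(-17) = 1).


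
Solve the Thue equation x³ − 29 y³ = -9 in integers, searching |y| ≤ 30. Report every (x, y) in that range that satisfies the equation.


The equation is x³ - 29y³ = -9. For fixed y, x³ = 29·y³ − 9, so a solution requires the RHS to be a perfect cube.
Strategy: iterate y from -30 to 30, compute RHS = 29·y³ − 9, and check whether it is a (positive or negative) perfect cube.
Check small values of y:
  y = 0: RHS = -9 is not a perfect cube.
  y = 1: RHS = 20 is not a perfect cube.
  y = -1: RHS = -38 is not a perfect cube.
  y = 2: RHS = 223 is not a perfect cube.
  y = -2: RHS = -241 is not a perfect cube.
  y = 3: RHS = 774 is not a perfect cube.
  y = -3: RHS = -792 is not a perfect cube.
Continuing the search up to |y| = 30 finds no solutions either.
No (x, y) in the scanned range satisfies the equation.

No integer solutions with |y| ≤ 30.


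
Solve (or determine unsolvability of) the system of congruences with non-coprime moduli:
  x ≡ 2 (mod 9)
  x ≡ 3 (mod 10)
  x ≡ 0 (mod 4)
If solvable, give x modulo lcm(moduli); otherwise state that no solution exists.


Moduli 9, 10, 4 are not pairwise coprime, so CRT works modulo lcm(m_i) when all pairwise compatibility conditions hold.
Pairwise compatibility: gcd(m_i, m_j) must divide a_i - a_j for every pair.
Merge one congruence at a time:
  Start: x ≡ 2 (mod 9).
  Combine with x ≡ 3 (mod 10): gcd(9, 10) = 1; 3 - 2 = 1, which IS divisible by 1, so compatible.
    Write x = 2 + 9·t and substitute into x ≡ 3 (mod 10): 9·t ≡ 3 − 2 = 1 (mod 10).
    The inverse of 9 mod 10 is 9 (since 9·9 = 81 = 8·10 + 1), so t ≡ 9·1 = 9 ≡ 9 (mod 10).
    Then x = 2 + 9·9 = 83, valid modulo lcm(9, 10) = 90: x ≡ 83 (mod 90).
  Combine with x ≡ 0 (mod 4): gcd(90, 4) = 2, and 0 - 83 = -83 is NOT divisible by 2.
    ⇒ system is inconsistent (no integer solution).

No solution (the system is inconsistent).


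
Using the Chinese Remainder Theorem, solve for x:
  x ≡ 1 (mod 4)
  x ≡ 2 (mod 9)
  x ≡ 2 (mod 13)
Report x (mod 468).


Moduli 4, 9, 13 are pairwise coprime; by CRT there is a unique solution modulo M = 4 · 9 · 13 = 468.
Solve pairwise, accumulating the modulus:
  Start with x ≡ 1 (mod 4).
  Combine with x ≡ 2 (mod 9): since gcd(4, 9) = 1, we get a unique residue mod 36.
    Write x = 1 + 4·t and substitute into x ≡ 2 (mod 9): 4·t ≡ 2 − 1 = 1 (mod 9).
    The inverse of 4 mod 9 is 7 (since 4·7 = 28 = 3·9 + 1), so t ≡ 7·1 = 7 ≡ 7 (mod 9).
    Then x = 1 + 4·7 = 29, valid modulo lcm(4, 9) = 36: x ≡ 29 (mod 36).
  Combine with x ≡ 2 (mod 13): since gcd(36, 13) = 1, we get a unique residue mod 468.
    Write x = 29 + 36·t and substitute into x ≡ 2 (mod 13): 36·t ≡ 2 − 29 = -27 (mod 13).
    Reduce coefficients mod 13: 10·t ≡ 12 (mod 13).
    The inverse of 10 mod 13 is 4 (since 10·4 = 40 = 3·13 + 1), so t ≡ 4·12 = 48 ≡ 9 (mod 13).
    Then x = 29 + 36·9 = 353, valid modulo lcm(36, 13) = 468: x ≡ 353 (mod 468).
Verify: 353 mod 4 = 1 ✓, 353 mod 9 = 2 ✓, 353 mod 13 = 2 ✓.

x ≡ 353 (mod 468).


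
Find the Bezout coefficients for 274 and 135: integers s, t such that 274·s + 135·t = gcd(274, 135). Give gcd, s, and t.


Euclidean algorithm on (274, 135) — divide until remainder is 0:
  274 = 2 · 135 + 4
  135 = 33 · 4 + 3
  4 = 1 · 3 + 1
  3 = 3 · 1 + 0
gcd(274, 135) = 1.
Track Bezout coefficients alongside the remainders: start with r₀ = 274 = a·1 + b·0 (s = 1, t = 0) and r₁ = 135 = a·0 + b·1 (s = 0, t = 1); each new remainder r_{k+1} = r_{k-1} − q_k·r_k inherits s_{k+1} = s_{k-1} − q_k·s_k, t_{k+1} = t_{k-1} − q_k·t_k, so r_k = a·s_k + b·t_k at every step:
  q = 2: r = 4, s = 1 − 2·0 = 1, t = 0 − 2·1 = -2  (check: 274·1 + 135·(-2) = 4)
  q = 33: r = 3, s = 0 − 33·1 = -33, t = 1 − 33·(-2) = 67  (check: 274·(-33) + 135·67 = 3)
  q = 1: r = 1, s = 1 − 1·(-33) = 34, t = -2 − 1·67 = -69  (check: 274·34 + 135·(-69) = 1)
The row with r = 1 (the gcd) gives the Bezout coefficients s = 34, t = -69.
Result: 274 · (34) + 135 · (-69) = 1.

gcd(274, 135) = 1; s = 34, t = -69 (check: 274·34 + 135·(-69) = 1).


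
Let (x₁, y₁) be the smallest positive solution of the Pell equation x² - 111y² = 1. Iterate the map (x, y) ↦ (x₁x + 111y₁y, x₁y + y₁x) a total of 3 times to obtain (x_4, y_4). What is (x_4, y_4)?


Step 1: Find the fundamental solution (x₁, y₁) of x² - 111y² = 1.
  Expand √111 as a continued fraction. a₀ = ⌊√111⌋ = 10; iterate m_{k+1} = d_k·a_k − m_k, d_{k+1} = (111 − m_{k+1}²)/d_k, a_{k+1} = ⌊(a₀ + m_{k+1})/d_{k+1}⌋ (starting m₀ = 0, d₀ = 1), with convergents p_k = a_k·p_{k-1} + p_{k-2}, q_k = a_k·q_{k-1} + q_{k-2} (p₋₁ = 1, q₋₁ = 0):
  k = 0: a₀ = 10; p₀/q₀ = 10/1; p₀² − 111·q₀² = 100 − 111 = -11.
  k = 1: m = 10, d = 11, a = ⌊(10 + 10)/11⌋ = 1; p/q = (1·10 + 1)/(1·1 + 0) = 11/1; p² − 111·q² = 121 − 111 = 10.
  k = 2: m = 1, d = 10, a = ⌊(10 + 1)/10⌋ = 1; p/q = (1·11 + 10)/(1·1 + 1) = 21/2; p² − 111·q² = 441 − 444 = -3.
  k = 3: m = 9, d = 3, a = ⌊(10 + 9)/3⌋ = 6; p/q = (6·21 + 11)/(6·2 + 1) = 137/13; p² − 111·q² = 18769 − 18759 = 10.
  k = 4: m = 9, d = 10, a = ⌊(10 + 9)/10⌋ = 1; p/q = (1·137 + 21)/(1·13 + 2) = 158/15; p² − 111·q² = 24964 − 24975 = -11.
  k = 5: m = 1, d = 11, a = ⌊(10 + 1)/11⌋ = 1; p/q = (1·158 + 137)/(1·15 + 13) = 295/28; p² − 111·q² = 87025 − 87024 = 1.
  The first convergent with p² − 111·q² = 1 gives the fundamental solution (x₁, y₁) = (295, 28).
Step 2: Apply the recurrence (x_{n+1}, y_{n+1}) = (x₁x_n + 111y₁y_n, x₁y_n + y₁x_n) repeatedly.
  From (x_1, y_1) = (295, 28): x_2 = 295·295 + 111·28·28 = 174049; y_2 = 295·28 + 28·295 = 16520.
  From (x_2, y_2) = (174049, 16520): x_3 = 295·174049 + 111·28·16520 = 102688615; y_3 = 295·16520 + 28·174049 = 9746772.
  From (x_3, y_3) = (102688615, 9746772): x_4 = 295·102688615 + 111·28·9746772 = 60586108801; y_4 = 295·9746772 + 28·102688615 = 5750578960.
Step 3: Verify x_4² - 111·y_4² = 3670676579646609657601 - 3670676579646609657600 = 1 (should be 1). ✓

(x_1, y_1) = (295, 28); (x_4, y_4) = (60586108801, 5750578960).


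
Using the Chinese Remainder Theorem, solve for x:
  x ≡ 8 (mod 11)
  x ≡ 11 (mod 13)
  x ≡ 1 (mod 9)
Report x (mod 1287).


Moduli 11, 13, 9 are pairwise coprime; by CRT there is a unique solution modulo M = 11 · 13 · 9 = 1287.
Solve pairwise, accumulating the modulus:
  Start with x ≡ 8 (mod 11).
  Combine with x ≡ 11 (mod 13): since gcd(11, 13) = 1, we get a unique residue mod 143.
    Write x = 8 + 11·t and substitute into x ≡ 11 (mod 13): 11·t ≡ 11 − 8 = 3 (mod 13).
    The inverse of 11 mod 13 is 6 (since 11·6 = 66 = 5·13 + 1), so t ≡ 6·3 = 18 ≡ 5 (mod 13).
    Then x = 8 + 11·5 = 63, valid modulo lcm(11, 13) = 143: x ≡ 63 (mod 143).
  Combine with x ≡ 1 (mod 9): since gcd(143, 9) = 1, we get a unique residue mod 1287.
    Write x = 63 + 143·t and substitute into x ≡ 1 (mod 9): 143·t ≡ 1 − 63 = -62 (mod 9).
    Reduce coefficients mod 9: 8·t ≡ 1 (mod 9).
    The inverse of 8 mod 9 is 8 (since 8·8 = 64 = 7·9 + 1), so t ≡ 8·1 = 8 ≡ 8 (mod 9).
    Then x = 63 + 143·8 = 1207, valid modulo lcm(143, 9) = 1287: x ≡ 1207 (mod 1287).
Verify: 1207 mod 11 = 8 ✓, 1207 mod 13 = 11 ✓, 1207 mod 9 = 1 ✓.

x ≡ 1207 (mod 1287).


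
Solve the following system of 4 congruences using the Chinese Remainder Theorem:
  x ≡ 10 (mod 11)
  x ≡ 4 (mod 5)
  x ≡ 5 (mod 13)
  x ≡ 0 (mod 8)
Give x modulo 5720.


Product of moduli M = 11 · 5 · 13 · 8 = 5720.
Merge one congruence at a time:
  Start: x ≡ 10 (mod 11).
  Combine with x ≡ 4 (mod 5); new modulus lcm = 55.
    Write x = 10 + 11·t and substitute into x ≡ 4 (mod 5): 11·t ≡ 4 − 10 = -6 (mod 5).
    Reduce coefficients mod 5: 1·t ≡ 4 (mod 5).
    So t ≡ 4 (mod 5).
    Then x = 10 + 11·4 = 54, valid modulo lcm(11, 5) = 55: x ≡ 54 (mod 55).
  Combine with x ≡ 5 (mod 13); new modulus lcm = 715.
    Write x = 54 + 55·t and substitute into x ≡ 5 (mod 13): 55·t ≡ 5 − 54 = -49 (mod 13).
    Reduce coefficients mod 13: 3·t ≡ 3 (mod 13).
    The inverse of 3 mod 13 is 9 (since 3·9 = 27 = 2·13 + 1), so t ≡ 9·3 = 27 ≡ 1 (mod 13).
    Then x = 54 + 55·1 = 109, valid modulo lcm(55, 13) = 715: x ≡ 109 (mod 715).
  Combine with x ≡ 0 (mod 8); new modulus lcm = 5720.
    Write x = 109 + 715·t and substitute into x ≡ 0 (mod 8): 715·t ≡ 0 − 109 = -109 (mod 8).
    Reduce coefficients mod 8: 3·t ≡ 3 (mod 8).
    The inverse of 3 mod 8 is 3 (since 3·3 = 9 = 1·8 + 1), so t ≡ 3·3 = 9 ≡ 1 (mod 8).
    Then x = 109 + 715·1 = 824, valid modulo lcm(715, 8) = 5720: x ≡ 824 (mod 5720).
Verify against each original: 824 mod 11 = 10, 824 mod 5 = 4, 824 mod 13 = 5, 824 mod 8 = 0.

x ≡ 824 (mod 5720).


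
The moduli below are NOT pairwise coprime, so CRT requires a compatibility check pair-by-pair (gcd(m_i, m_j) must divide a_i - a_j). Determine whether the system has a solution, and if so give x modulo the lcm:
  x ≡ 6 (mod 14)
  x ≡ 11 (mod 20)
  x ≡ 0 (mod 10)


Moduli 14, 20, 10 are not pairwise coprime, so CRT works modulo lcm(m_i) when all pairwise compatibility conditions hold.
Pairwise compatibility: gcd(m_i, m_j) must divide a_i - a_j for every pair.
Merge one congruence at a time:
  Start: x ≡ 6 (mod 14).
  Combine with x ≡ 11 (mod 20): gcd(14, 20) = 2, and 11 - 6 = 5 is NOT divisible by 2.
    ⇒ system is inconsistent (no integer solution).

No solution (the system is inconsistent).


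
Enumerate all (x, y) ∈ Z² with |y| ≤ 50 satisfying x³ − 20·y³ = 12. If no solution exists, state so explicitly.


The equation is x³ - 20y³ = 12. For fixed y, x³ = 20·y³ + 12, so a solution requires the RHS to be a perfect cube.
Strategy: iterate y from -50 to 50, compute RHS = 20·y³ + 12, and check whether it is a (positive or negative) perfect cube.
Check small values of y:
  y = 0: RHS = 12 is not a perfect cube.
  y = 1: RHS = 32 is not a perfect cube.
  y = -1: RHS = -8 = (-2)³ ⇒ x = -2 works.
  y = 2: RHS = 172 is not a perfect cube.
  y = -2: RHS = -148 is not a perfect cube.
  y = 3: RHS = 552 is not a perfect cube.
  y = -3: RHS = -528 is not a perfect cube.
Continuing the search up to |y| = 50 finds no further solutions beyond those listed.
Collected solutions: (-2, -1).

Solutions (with |y| ≤ 50): (-2, -1).


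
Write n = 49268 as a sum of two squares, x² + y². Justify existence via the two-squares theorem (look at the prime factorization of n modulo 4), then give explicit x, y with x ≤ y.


Step 1: Factor n = 49268 = 2^2 · 109 · 113.
Step 2: Check the mod-4 condition on each prime factor: 2 = 2 (special); 109 ≡ 1 (mod 4), exponent 1; 113 ≡ 1 (mod 4), exponent 1.
All primes ≡ 3 (mod 4) appear to even exponent (or don't appear), so by the two-squares theorem n IS expressible as a sum of two squares.
Step 3: Build a representation. Group n = k² · m with k = 2 and m = 109 · 113 = 12317 (a product of primes ≡ 1 (mod 4)); a representation of m scales to one of n via (k·x)² + (k·y)² = k²(x² + y²). Each prime p ≡ 1 (mod 4) is itself a sum of two squares; find a² by testing p − a² for a perfect square:
  109: 109 − 1² = 108, 109 − 2² = 105, 109 − 3² = 100 = 10² ⇒ 109 = 3² + 10².
  113: 113 − 1² = 112, 113 − 2² = 109, 113 − 3² = 104, 113 − 4² = 97, 113 − 5² = 88, 113 − 6² = 77, 113 − 7² = 64 = 8² ⇒ 113 = 7² + 8².
  Combine using the Brahmagupta–Fibonacci identity (a² + b²)(c² + d²) = (ac − bd)² + (ad + bc)² = (ac + bd)² + (ad − bc)²:
  109 · 113 = 12317: from (3² + 10²)(7² + 8²), take (3·7 − 10·8, 3·8 + 10·7) = (21 − 80, 24 + 70) = (-59, 94); dropping signs (only squares matter) gives (59, 94); check 59² + 94² = 3481 + 8836 = 12317 ✓.
  Scale by k = 2: (2·59, 2·94) = (118, 188).
Step 4: Order so x ≤ y and verify: 118² + 188² = 13924 + 35344 = 49268 = n. ✓

n = 49268 = 118² + 188² (one valid representation with x ≤ y).


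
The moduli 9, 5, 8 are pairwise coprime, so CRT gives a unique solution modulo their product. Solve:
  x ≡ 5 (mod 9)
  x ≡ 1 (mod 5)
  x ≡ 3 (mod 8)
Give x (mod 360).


Moduli 9, 5, 8 are pairwise coprime; by CRT there is a unique solution modulo M = 9 · 5 · 8 = 360.
Solve pairwise, accumulating the modulus:
  Start with x ≡ 5 (mod 9).
  Combine with x ≡ 1 (mod 5): since gcd(9, 5) = 1, we get a unique residue mod 45.
    Write x = 5 + 9·t and substitute into x ≡ 1 (mod 5): 9·t ≡ 1 − 5 = -4 (mod 5).
    Reduce coefficients mod 5: 4·t ≡ 1 (mod 5).
    The inverse of 4 mod 5 is 4 (since 4·4 = 16 = 3·5 + 1), so t ≡ 4·1 = 4 ≡ 4 (mod 5).
    Then x = 5 + 9·4 = 41, valid modulo lcm(9, 5) = 45: x ≡ 41 (mod 45).
  Combine with x ≡ 3 (mod 8): since gcd(45, 8) = 1, we get a unique residue mod 360.
    Write x = 41 + 45·t and substitute into x ≡ 3 (mod 8): 45·t ≡ 3 − 41 = -38 (mod 8).
    Reduce coefficients mod 8: 5·t ≡ 2 (mod 8).
    The inverse of 5 mod 8 is 5 (since 5·5 = 25 = 3·8 + 1), so t ≡ 5·2 = 10 ≡ 2 (mod 8).
    Then x = 41 + 45·2 = 131, valid modulo lcm(45, 8) = 360: x ≡ 131 (mod 360).
Verify: 131 mod 9 = 5 ✓, 131 mod 5 = 1 ✓, 131 mod 8 = 3 ✓.

x ≡ 131 (mod 360).


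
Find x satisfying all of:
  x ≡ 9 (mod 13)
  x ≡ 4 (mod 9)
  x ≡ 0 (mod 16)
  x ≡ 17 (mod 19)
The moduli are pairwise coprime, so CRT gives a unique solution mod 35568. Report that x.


Product of moduli M = 13 · 9 · 16 · 19 = 35568.
Merge one congruence at a time:
  Start: x ≡ 9 (mod 13).
  Combine with x ≡ 4 (mod 9); new modulus lcm = 117.
    Write x = 9 + 13·t and substitute into x ≡ 4 (mod 9): 13·t ≡ 4 − 9 = -5 (mod 9).
    Reduce coefficients mod 9: 4·t ≡ 4 (mod 9).
    The inverse of 4 mod 9 is 7 (since 4·7 = 28 = 3·9 + 1), so t ≡ 7·4 = 28 ≡ 1 (mod 9).
    Then x = 9 + 13·1 = 22, valid modulo lcm(13, 9) = 117: x ≡ 22 (mod 117).
  Combine with x ≡ 0 (mod 16); new modulus lcm = 1872.
    Write x = 22 + 117·t and substitute into x ≡ 0 (mod 16): 117·t ≡ 0 − 22 = -22 (mod 16).
    Reduce coefficients mod 16: 5·t ≡ 10 (mod 16).
    The inverse of 5 mod 16 is 13 (since 5·13 = 65 = 4·16 + 1), so t ≡ 13·10 = 130 ≡ 2 (mod 16).
    Then x = 22 + 117·2 = 256, valid modulo lcm(117, 16) = 1872: x ≡ 256 (mod 1872).
  Combine with x ≡ 17 (mod 19); new modulus lcm = 35568.
    Write x = 256 + 1872·t and substitute into x ≡ 17 (mod 19): 1872·t ≡ 17 − 256 = -239 (mod 19).
    Reduce coefficients mod 19: 10·t ≡ 8 (mod 19).
    The inverse of 10 mod 19 is 2 (since 10·2 = 20 = 1·19 + 1), so t ≡ 2·8 = 16 ≡ 16 (mod 19).
    Then x = 256 + 1872·16 = 30208, valid modulo lcm(1872, 19) = 35568: x ≡ 30208 (mod 35568).
Verify against each original: 30208 mod 13 = 9, 30208 mod 9 = 4, 30208 mod 16 = 0, 30208 mod 19 = 17.

x ≡ 30208 (mod 35568).


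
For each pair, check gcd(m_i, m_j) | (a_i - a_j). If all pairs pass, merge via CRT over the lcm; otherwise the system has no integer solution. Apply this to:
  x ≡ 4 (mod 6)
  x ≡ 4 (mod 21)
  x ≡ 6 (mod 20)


Moduli 6, 21, 20 are not pairwise coprime, so CRT works modulo lcm(m_i) when all pairwise compatibility conditions hold.
Pairwise compatibility: gcd(m_i, m_j) must divide a_i - a_j for every pair.
Merge one congruence at a time:
  Start: x ≡ 4 (mod 6).
  Combine with x ≡ 4 (mod 21): gcd(6, 21) = 3; 4 - 4 = 0, which IS divisible by 3, so compatible.
    Write x = 4 + 6·t and substitute into x ≡ 4 (mod 21): 6·t ≡ 4 − 4 = 0 (mod 21).
    Divide the congruence (and modulus) by g = 3: 2·t ≡ 0 (mod 7).
    The inverse of 2 mod 7 is 4 (since 2·4 = 8 = 1·7 + 1), so t ≡ 4·0 = 0 ≡ 0 (mod 7).
    Then x = 4 + 6·0 = 4, valid modulo lcm(6, 21) = 42: x ≡ 4 (mod 42).
  Combine with x ≡ 6 (mod 20): gcd(42, 20) = 2; 6 - 4 = 2, which IS divisible by 2, so compatible.
    Write x = 4 + 42·t and substitute into x ≡ 6 (mod 20): 42·t ≡ 6 − 4 = 2 (mod 20).
    Divide the congruence (and modulus) by g = 2: 21·t ≡ 1 (mod 10).
    Reduce coefficients mod 10: 1·t ≡ 1 (mod 10).
    So t ≡ 1 (mod 10).
    Then x = 4 + 42·1 = 46, valid modulo lcm(42, 20) = 420: x ≡ 46 (mod 420).
Verify: 46 mod 6 = 4, 46 mod 21 = 4, 46 mod 20 = 6.

x ≡ 46 (mod 420).


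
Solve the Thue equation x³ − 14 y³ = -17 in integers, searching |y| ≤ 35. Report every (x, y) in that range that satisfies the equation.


The equation is x³ - 14y³ = -17. For fixed y, x³ = 14·y³ − 17, so a solution requires the RHS to be a perfect cube.
Strategy: iterate y from -35 to 35, compute RHS = 14·y³ − 17, and check whether it is a (positive or negative) perfect cube.
Check small values of y:
  y = 0: RHS = -17 is not a perfect cube.
  y = 1: RHS = -3 is not a perfect cube.
  y = -1: RHS = -31 is not a perfect cube.
  y = 2: RHS = 95 is not a perfect cube.
  y = -2: RHS = -129 is not a perfect cube.
  y = 3: RHS = 361 is not a perfect cube.
  y = -3: RHS = -395 is not a perfect cube.
Continuing the search up to |y| = 35 finds no solutions either.
No (x, y) in the scanned range satisfies the equation.

No integer solutions with |y| ≤ 35.


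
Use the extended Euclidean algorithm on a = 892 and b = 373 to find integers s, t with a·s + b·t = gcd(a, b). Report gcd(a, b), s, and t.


Euclidean algorithm on (892, 373) — divide until remainder is 0:
  892 = 2 · 373 + 146
  373 = 2 · 146 + 81
  146 = 1 · 81 + 65
  81 = 1 · 65 + 16
  65 = 4 · 16 + 1
  16 = 16 · 1 + 0
gcd(892, 373) = 1.
Track Bezout coefficients alongside the remainders: start with r₀ = 892 = a·1 + b·0 (s = 1, t = 0) and r₁ = 373 = a·0 + b·1 (s = 0, t = 1); each new remainder r_{k+1} = r_{k-1} − q_k·r_k inherits s_{k+1} = s_{k-1} − q_k·s_k, t_{k+1} = t_{k-1} − q_k·t_k, so r_k = a·s_k + b·t_k at every step:
  q = 2: r = 146, s = 1 − 2·0 = 1, t = 0 − 2·1 = -2  (check: 892·1 + 373·(-2) = 146)
  q = 2: r = 81, s = 0 − 2·1 = -2, t = 1 − 2·(-2) = 5  (check: 892·(-2) + 373·5 = 81)
  q = 1: r = 65, s = 1 − 1·(-2) = 3, t = -2 − 1·5 = -7  (check: 892·3 + 373·(-7) = 65)
  q = 1: r = 16, s = -2 − 1·3 = -5, t = 5 − 1·(-7) = 12  (check: 892·(-5) + 373·12 = 16)
  q = 4: r = 1, s = 3 − 4·(-5) = 23, t = -7 − 4·12 = -55  (check: 892·23 + 373·(-55) = 1)
The row with r = 1 (the gcd) gives the Bezout coefficients s = 23, t = -55.
Result: 892 · (23) + 373 · (-55) = 1.

gcd(892, 373) = 1; s = 23, t = -55 (check: 892·23 + 373·(-55) = 1).


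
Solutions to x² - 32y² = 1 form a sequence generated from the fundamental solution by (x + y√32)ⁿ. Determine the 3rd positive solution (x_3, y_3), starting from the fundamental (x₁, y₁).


Step 1: Find the fundamental solution (x₁, y₁) of x² - 32y² = 1.
  Expand √32 as a continued fraction. a₀ = ⌊√32⌋ = 5; iterate m_{k+1} = d_k·a_k − m_k, d_{k+1} = (32 − m_{k+1}²)/d_k, a_{k+1} = ⌊(a₀ + m_{k+1})/d_{k+1}⌋ (starting m₀ = 0, d₀ = 1), with convergents p_k = a_k·p_{k-1} + p_{k-2}, q_k = a_k·q_{k-1} + q_{k-2} (p₋₁ = 1, q₋₁ = 0):
  k = 0: a₀ = 5; p₀/q₀ = 5/1; p₀² − 32·q₀² = 25 − 32 = -7.
  k = 1: m = 5, d = 7, a = ⌊(5 + 5)/7⌋ = 1; p/q = (1·5 + 1)/(1·1 + 0) = 6/1; p² − 32·q² = 36 − 32 = 4.
  k = 2: m = 2, d = 4, a = ⌊(5 + 2)/4⌋ = 1; p/q = (1·6 + 5)/(1·1 + 1) = 11/2; p² − 32·q² = 121 − 128 = -7.
  k = 3: m = 2, d = 7, a = ⌊(5 + 2)/7⌋ = 1; p/q = (1·11 + 6)/(1·2 + 1) = 17/3; p² − 32·q² = 289 − 288 = 1.
  The first convergent with p² − 32·q² = 1 gives the fundamental solution (x₁, y₁) = (17, 3).
Step 2: Apply the recurrence (x_{n+1}, y_{n+1}) = (x₁x_n + 32y₁y_n, x₁y_n + y₁x_n) repeatedly.
  From (x_1, y_1) = (17, 3): x_2 = 17·17 + 32·3·3 = 577; y_2 = 17·3 + 3·17 = 102.
  From (x_2, y_2) = (577, 102): x_3 = 17·577 + 32·3·102 = 19601; y_3 = 17·102 + 3·577 = 3465.
Step 3: Verify x_3² - 32·y_3² = 384199201 - 384199200 = 1 (should be 1). ✓

(x_1, y_1) = (17, 3); (x_3, y_3) = (19601, 3465).


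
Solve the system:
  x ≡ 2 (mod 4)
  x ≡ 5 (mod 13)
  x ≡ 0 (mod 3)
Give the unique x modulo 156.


Moduli 4, 13, 3 are pairwise coprime; by CRT there is a unique solution modulo M = 4 · 13 · 3 = 156.
Solve pairwise, accumulating the modulus:
  Start with x ≡ 2 (mod 4).
  Combine with x ≡ 5 (mod 13): since gcd(4, 13) = 1, we get a unique residue mod 52.
    Write x = 2 + 4·t and substitute into x ≡ 5 (mod 13): 4·t ≡ 5 − 2 = 3 (mod 13).
    The inverse of 4 mod 13 is 10 (since 4·10 = 40 = 3·13 + 1), so t ≡ 10·3 = 30 ≡ 4 (mod 13).
    Then x = 2 + 4·4 = 18, valid modulo lcm(4, 13) = 52: x ≡ 18 (mod 52).
  Combine with x ≡ 0 (mod 3): since gcd(52, 3) = 1, we get a unique residue mod 156.
    Write x = 18 + 52·t and substitute into x ≡ 0 (mod 3): 52·t ≡ 0 − 18 = -18 (mod 3).
    Reduce coefficients mod 3: 1·t ≡ 0 (mod 3).
    So t ≡ 0 (mod 3).
    Then x = 18 + 52·0 = 18, valid modulo lcm(52, 3) = 156: x ≡ 18 (mod 156).
Verify: 18 mod 4 = 2 ✓, 18 mod 13 = 5 ✓, 18 mod 3 = 0 ✓.

x ≡ 18 (mod 156).


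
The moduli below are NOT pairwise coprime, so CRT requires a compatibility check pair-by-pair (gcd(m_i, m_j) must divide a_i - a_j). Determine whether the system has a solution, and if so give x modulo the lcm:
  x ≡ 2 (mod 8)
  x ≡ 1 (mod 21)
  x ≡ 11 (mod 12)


Moduli 8, 21, 12 are not pairwise coprime, so CRT works modulo lcm(m_i) when all pairwise compatibility conditions hold.
Pairwise compatibility: gcd(m_i, m_j) must divide a_i - a_j for every pair.
Merge one congruence at a time:
  Start: x ≡ 2 (mod 8).
  Combine with x ≡ 1 (mod 21): gcd(8, 21) = 1; 1 - 2 = -1, which IS divisible by 1, so compatible.
    Write x = 2 + 8·t and substitute into x ≡ 1 (mod 21): 8·t ≡ 1 − 2 = -1 (mod 21).
    Reduce coefficients mod 21: 8·t ≡ 20 (mod 21).
    The inverse of 8 mod 21 is 8 (since 8·8 = 64 = 3·21 + 1), so t ≡ 8·20 = 160 ≡ 13 (mod 21).
    Then x = 2 + 8·13 = 106, valid modulo lcm(8, 21) = 168: x ≡ 106 (mod 168).
  Combine with x ≡ 11 (mod 12): gcd(168, 12) = 12, and 11 - 106 = -95 is NOT divisible by 12.
    ⇒ system is inconsistent (no integer solution).

No solution (the system is inconsistent).


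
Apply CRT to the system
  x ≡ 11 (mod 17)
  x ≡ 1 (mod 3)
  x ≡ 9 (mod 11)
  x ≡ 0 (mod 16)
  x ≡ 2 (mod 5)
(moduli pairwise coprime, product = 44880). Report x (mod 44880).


Product of moduli M = 17 · 3 · 11 · 16 · 5 = 44880.
Merge one congruence at a time:
  Start: x ≡ 11 (mod 17).
  Combine with x ≡ 1 (mod 3); new modulus lcm = 51.
    Write x = 11 + 17·t and substitute into x ≡ 1 (mod 3): 17·t ≡ 1 − 11 = -10 (mod 3).
    Reduce coefficients mod 3: 2·t ≡ 2 (mod 3).
    The inverse of 2 mod 3 is 2 (since 2·2 = 4 = 1·3 + 1), so t ≡ 2·2 = 4 ≡ 1 (mod 3).
    Then x = 11 + 17·1 = 28, valid modulo lcm(17, 3) = 51: x ≡ 28 (mod 51).
  Combine with x ≡ 9 (mod 11); new modulus lcm = 561.
    Write x = 28 + 51·t and substitute into x ≡ 9 (mod 11): 51·t ≡ 9 − 28 = -19 (mod 11).
    Reduce coefficients mod 11: 7·t ≡ 3 (mod 11).
    The inverse of 7 mod 11 is 8 (since 7·8 = 56 = 5·11 + 1), so t ≡ 8·3 = 24 ≡ 2 (mod 11).
    Then x = 28 + 51·2 = 130, valid modulo lcm(51, 11) = 561: x ≡ 130 (mod 561).
  Combine with x ≡ 0 (mod 16); new modulus lcm = 8976.
    Write x = 130 + 561·t and substitute into x ≡ 0 (mod 16): 561·t ≡ 0 − 130 = -130 (mod 16).
    Reduce coefficients mod 16: 1·t ≡ 14 (mod 16).
    So t ≡ 14 (mod 16).
    Then x = 130 + 561·14 = 7984, valid modulo lcm(561, 16) = 8976: x ≡ 7984 (mod 8976).
  Combine with x ≡ 2 (mod 5); new modulus lcm = 44880.
    Write x = 7984 + 8976·t and substitute into x ≡ 2 (mod 5): 8976·t ≡ 2 − 7984 = -7982 (mod 5).
    Reduce coefficients mod 5: 1·t ≡ 3 (mod 5).
    So t ≡ 3 (mod 5).
    Then x = 7984 + 8976·3 = 34912, valid modulo lcm(8976, 5) = 44880: x ≡ 34912 (mod 44880).
Verify against each original: 34912 mod 17 = 11, 34912 mod 3 = 1, 34912 mod 11 = 9, 34912 mod 16 = 0, 34912 mod 5 = 2.

x ≡ 34912 (mod 44880).


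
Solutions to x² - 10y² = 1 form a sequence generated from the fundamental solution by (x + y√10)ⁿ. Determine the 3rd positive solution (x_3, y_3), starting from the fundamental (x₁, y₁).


Step 1: Find the fundamental solution (x₁, y₁) of x² - 10y² = 1.
  Expand √10 as a continued fraction. a₀ = ⌊√10⌋ = 3; iterate m_{k+1} = d_k·a_k − m_k, d_{k+1} = (10 − m_{k+1}²)/d_k, a_{k+1} = ⌊(a₀ + m_{k+1})/d_{k+1}⌋ (starting m₀ = 0, d₀ = 1), with convergents p_k = a_k·p_{k-1} + p_{k-2}, q_k = a_k·q_{k-1} + q_{k-2} (p₋₁ = 1, q₋₁ = 0):
  k = 0: a₀ = 3; p₀/q₀ = 3/1; p₀² − 10·q₀² = 9 − 10 = -1.
  k = 1: m = 3, d = 1, a = ⌊(3 + 3)/1⌋ = 6; p/q = (6·3 + 1)/(6·1 + 0) = 19/6; p² − 10·q² = 361 − 360 = 1.
  The first convergent with p² − 10·q² = 1 gives the fundamental solution (x₁, y₁) = (19, 6).
Step 2: Apply the recurrence (x_{n+1}, y_{n+1}) = (x₁x_n + 10y₁y_n, x₁y_n + y₁x_n) repeatedly.
  From (x_1, y_1) = (19, 6): x_2 = 19·19 + 10·6·6 = 721; y_2 = 19·6 + 6·19 = 228.
  From (x_2, y_2) = (721, 228): x_3 = 19·721 + 10·6·228 = 27379; y_3 = 19·228 + 6·721 = 8658.
Step 3: Verify x_3² - 10·y_3² = 749609641 - 749609640 = 1 (should be 1). ✓

(x_1, y_1) = (19, 6); (x_3, y_3) = (27379, 8658).


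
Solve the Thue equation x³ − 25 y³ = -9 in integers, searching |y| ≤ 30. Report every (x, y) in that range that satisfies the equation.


The equation is x³ - 25y³ = -9. For fixed y, x³ = 25·y³ − 9, so a solution requires the RHS to be a perfect cube.
Strategy: iterate y from -30 to 30, compute RHS = 25·y³ − 9, and check whether it is a (positive or negative) perfect cube.
Check small values of y:
  y = 0: RHS = -9 is not a perfect cube.
  y = 1: RHS = 16 is not a perfect cube.
  y = -1: RHS = -34 is not a perfect cube.
  y = 2: RHS = 191 is not a perfect cube.
  y = -2: RHS = -209 is not a perfect cube.
  y = 3: RHS = 666 is not a perfect cube.
  y = -3: RHS = -684 is not a perfect cube.
Continuing the search up to |y| = 30 finds no solutions either.
No (x, y) in the scanned range satisfies the equation.

No integer solutions with |y| ≤ 30.


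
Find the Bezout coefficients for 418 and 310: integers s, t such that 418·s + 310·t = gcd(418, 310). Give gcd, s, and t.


Euclidean algorithm on (418, 310) — divide until remainder is 0:
  418 = 1 · 310 + 108
  310 = 2 · 108 + 94
  108 = 1 · 94 + 14
  94 = 6 · 14 + 10
  14 = 1 · 10 + 4
  10 = 2 · 4 + 2
  4 = 2 · 2 + 0
gcd(418, 310) = 2.
Track Bezout coefficients alongside the remainders: start with r₀ = 418 = a·1 + b·0 (s = 1, t = 0) and r₁ = 310 = a·0 + b·1 (s = 0, t = 1); each new remainder r_{k+1} = r_{k-1} − q_k·r_k inherits s_{k+1} = s_{k-1} − q_k·s_k, t_{k+1} = t_{k-1} − q_k·t_k, so r_k = a·s_k + b·t_k at every step:
  q = 1: r = 108, s = 1 − 1·0 = 1, t = 0 − 1·1 = -1  (check: 418·1 + 310·(-1) = 108)
  q = 2: r = 94, s = 0 − 2·1 = -2, t = 1 − 2·(-1) = 3  (check: 418·(-2) + 310·3 = 94)
  q = 1: r = 14, s = 1 − 1·(-2) = 3, t = -1 − 1·3 = -4  (check: 418·3 + 310·(-4) = 14)
  q = 6: r = 10, s = -2 − 6·3 = -20, t = 3 − 6·(-4) = 27  (check: 418·(-20) + 310·27 = 10)
  q = 1: r = 4, s = 3 − 1·(-20) = 23, t = -4 − 1·27 = -31  (check: 418·23 + 310·(-31) = 4)
  q = 2: r = 2, s = -20 − 2·23 = -66, t = 27 − 2·(-31) = 89  (check: 418·(-66) + 310·89 = 2)
The row with r = 2 (the gcd) gives the Bezout coefficients s = -66, t = 89.
Result: 418 · (-66) + 310 · (89) = 2.

gcd(418, 310) = 2; s = -66, t = 89 (check: 418·(-66) + 310·89 = 2).


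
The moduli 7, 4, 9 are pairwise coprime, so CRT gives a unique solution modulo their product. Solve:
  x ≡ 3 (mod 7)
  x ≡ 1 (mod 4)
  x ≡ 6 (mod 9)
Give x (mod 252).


Moduli 7, 4, 9 are pairwise coprime; by CRT there is a unique solution modulo M = 7 · 4 · 9 = 252.
Solve pairwise, accumulating the modulus:
  Start with x ≡ 3 (mod 7).
  Combine with x ≡ 1 (mod 4): since gcd(7, 4) = 1, we get a unique residue mod 28.
    Write x = 3 + 7·t and substitute into x ≡ 1 (mod 4): 7·t ≡ 1 − 3 = -2 (mod 4).
    Reduce coefficients mod 4: 3·t ≡ 2 (mod 4).
    The inverse of 3 mod 4 is 3 (since 3·3 = 9 = 2·4 + 1), so t ≡ 3·2 = 6 ≡ 2 (mod 4).
    Then x = 3 + 7·2 = 17, valid modulo lcm(7, 4) = 28: x ≡ 17 (mod 28).
  Combine with x ≡ 6 (mod 9): since gcd(28, 9) = 1, we get a unique residue mod 252.
    Write x = 17 + 28·t and substitute into x ≡ 6 (mod 9): 28·t ≡ 6 − 17 = -11 (mod 9).
    Reduce coefficients mod 9: 1·t ≡ 7 (mod 9).
    So t ≡ 7 (mod 9).
    Then x = 17 + 28·7 = 213, valid modulo lcm(28, 9) = 252: x ≡ 213 (mod 252).
Verify: 213 mod 7 = 3 ✓, 213 mod 4 = 1 ✓, 213 mod 9 = 6 ✓.

x ≡ 213 (mod 252).


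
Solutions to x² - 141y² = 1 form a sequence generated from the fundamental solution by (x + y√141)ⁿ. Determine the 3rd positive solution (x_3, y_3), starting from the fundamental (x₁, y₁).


Step 1: Find the fundamental solution (x₁, y₁) of x² - 141y² = 1.
  Expand √141 as a continued fraction. a₀ = ⌊√141⌋ = 11; iterate m_{k+1} = d_k·a_k − m_k, d_{k+1} = (141 − m_{k+1}²)/d_k, a_{k+1} = ⌊(a₀ + m_{k+1})/d_{k+1}⌋ (starting m₀ = 0, d₀ = 1), with convergents p_k = a_k·p_{k-1} + p_{k-2}, q_k = a_k·q_{k-1} + q_{k-2} (p₋₁ = 1, q₋₁ = 0):
  k = 0: a₀ = 11; p₀/q₀ = 11/1; p₀² − 141·q₀² = 121 − 141 = -20.
  k = 1: m = 11, d = 20, a = ⌊(11 + 11)/20⌋ = 1; p/q = (1·11 + 1)/(1·1 + 0) = 12/1; p² − 141·q² = 144 − 141 = 3.
  k = 2: m = 9, d = 3, a = ⌊(11 + 9)/3⌋ = 6; p/q = (6·12 + 11)/(6·1 + 1) = 83/7; p² − 141·q² = 6889 − 6909 = -20.
  k = 3: m = 9, d = 20, a = ⌊(11 + 9)/20⌋ = 1; p/q = (1·83 + 12)/(1·7 + 1) = 95/8; p² − 141·q² = 9025 − 9024 = 1.
  The first convergent with p² − 141·q² = 1 gives the fundamental solution (x₁, y₁) = (95, 8).
Step 2: Apply the recurrence (x_{n+1}, y_{n+1}) = (x₁x_n + 141y₁y_n, x₁y_n + y₁x_n) repeatedly.
  From (x_1, y_1) = (95, 8): x_2 = 95·95 + 141·8·8 = 18049; y_2 = 95·8 + 8·95 = 1520.
  From (x_2, y_2) = (18049, 1520): x_3 = 95·18049 + 141·8·1520 = 3429215; y_3 = 95·1520 + 8·18049 = 288792.
Step 3: Verify x_3² - 141·y_3² = 11759515516225 - 11759515516224 = 1 (should be 1). ✓

(x_1, y_1) = (95, 8); (x_3, y_3) = (3429215, 288792).


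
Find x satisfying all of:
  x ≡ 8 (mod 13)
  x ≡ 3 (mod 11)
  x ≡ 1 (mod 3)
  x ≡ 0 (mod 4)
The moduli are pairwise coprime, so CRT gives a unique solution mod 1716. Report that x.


Product of moduli M = 13 · 11 · 3 · 4 = 1716.
Merge one congruence at a time:
  Start: x ≡ 8 (mod 13).
  Combine with x ≡ 3 (mod 11); new modulus lcm = 143.
    Write x = 8 + 13·t and substitute into x ≡ 3 (mod 11): 13·t ≡ 3 − 8 = -5 (mod 11).
    Reduce coefficients mod 11: 2·t ≡ 6 (mod 11).
    The inverse of 2 mod 11 is 6 (since 2·6 = 12 = 1·11 + 1), so t ≡ 6·6 = 36 ≡ 3 (mod 11).
    Then x = 8 + 13·3 = 47, valid modulo lcm(13, 11) = 143: x ≡ 47 (mod 143).
  Combine with x ≡ 1 (mod 3); new modulus lcm = 429.
    Write x = 47 + 143·t and substitute into x ≡ 1 (mod 3): 143·t ≡ 1 − 47 = -46 (mod 3).
    Reduce coefficients mod 3: 2·t ≡ 2 (mod 3).
    The inverse of 2 mod 3 is 2 (since 2·2 = 4 = 1·3 + 1), so t ≡ 2·2 = 4 ≡ 1 (mod 3).
    Then x = 47 + 143·1 = 190, valid modulo lcm(143, 3) = 429: x ≡ 190 (mod 429).
  Combine with x ≡ 0 (mod 4); new modulus lcm = 1716.
    Write x = 190 + 429·t and substitute into x ≡ 0 (mod 4): 429·t ≡ 0 − 190 = -190 (mod 4).
    Reduce coefficients mod 4: 1·t ≡ 2 (mod 4).
    So t ≡ 2 (mod 4).
    Then x = 190 + 429·2 = 1048, valid modulo lcm(429, 4) = 1716: x ≡ 1048 (mod 1716).
Verify against each original: 1048 mod 13 = 8, 1048 mod 11 = 3, 1048 mod 3 = 1, 1048 mod 4 = 0.

x ≡ 1048 (mod 1716).


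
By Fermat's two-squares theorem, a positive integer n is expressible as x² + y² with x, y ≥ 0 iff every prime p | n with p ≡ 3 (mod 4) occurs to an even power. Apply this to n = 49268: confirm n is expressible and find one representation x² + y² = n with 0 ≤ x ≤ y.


Step 1: Factor n = 49268 = 2^2 · 109 · 113.
Step 2: Check the mod-4 condition on each prime factor: 2 = 2 (special); 109 ≡ 1 (mod 4), exponent 1; 113 ≡ 1 (mod 4), exponent 1.
All primes ≡ 3 (mod 4) appear to even exponent (or don't appear), so by the two-squares theorem n IS expressible as a sum of two squares.
Step 3: Build a representation. Group n = k² · m with k = 2 and m = 109 · 113 = 12317 (a product of primes ≡ 1 (mod 4)); a representation of m scales to one of n via (k·x)² + (k·y)² = k²(x² + y²). Each prime p ≡ 1 (mod 4) is itself a sum of two squares; find a² by testing p − a² for a perfect square:
  109: 109 − 1² = 108, 109 − 2² = 105, 109 − 3² = 100 = 10² ⇒ 109 = 3² + 10².
  113: 113 − 1² = 112, 113 − 2² = 109, 113 − 3² = 104, 113 − 4² = 97, 113 − 5² = 88, 113 − 6² = 77, 113 − 7² = 64 = 8² ⇒ 113 = 7² + 8².
  Combine using the Brahmagupta–Fibonacci identity (a² + b²)(c² + d²) = (ac − bd)² + (ad + bc)² = (ac + bd)² + (ad − bc)²:
  109 · 113 = 12317: from (3² + 10²)(7² + 8²), take (3·7 − 10·8, 3·8 + 10·7) = (21 − 80, 24 + 70) = (-59, 94); dropping signs (only squares matter) gives (59, 94); check 59² + 94² = 3481 + 8836 = 12317 ✓.
  Scale by k = 2: (2·59, 2·94) = (118, 188).
Step 4: Order so x ≤ y and verify: 118² + 188² = 13924 + 35344 = 49268 = n. ✓

n = 49268 = 118² + 188² (one valid representation with x ≤ y).


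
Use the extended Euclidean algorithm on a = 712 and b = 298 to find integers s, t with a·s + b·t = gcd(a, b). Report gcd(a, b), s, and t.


Euclidean algorithm on (712, 298) — divide until remainder is 0:
  712 = 2 · 298 + 116
  298 = 2 · 116 + 66
  116 = 1 · 66 + 50
  66 = 1 · 50 + 16
  50 = 3 · 16 + 2
  16 = 8 · 2 + 0
gcd(712, 298) = 2.
Track Bezout coefficients alongside the remainders: start with r₀ = 712 = a·1 + b·0 (s = 1, t = 0) and r₁ = 298 = a·0 + b·1 (s = 0, t = 1); each new remainder r_{k+1} = r_{k-1} − q_k·r_k inherits s_{k+1} = s_{k-1} − q_k·s_k, t_{k+1} = t_{k-1} − q_k·t_k, so r_k = a·s_k + b·t_k at every step:
  q = 2: r = 116, s = 1 − 2·0 = 1, t = 0 − 2·1 = -2  (check: 712·1 + 298·(-2) = 116)
  q = 2: r = 66, s = 0 − 2·1 = -2, t = 1 − 2·(-2) = 5  (check: 712·(-2) + 298·5 = 66)
  q = 1: r = 50, s = 1 − 1·(-2) = 3, t = -2 − 1·5 = -7  (check: 712·3 + 298·(-7) = 50)
  q = 1: r = 16, s = -2 − 1·3 = -5, t = 5 − 1·(-7) = 12  (check: 712·(-5) + 298·12 = 16)
  q = 3: r = 2, s = 3 − 3·(-5) = 18, t = -7 − 3·12 = -43  (check: 712·18 + 298·(-43) = 2)
The row with r = 2 (the gcd) gives the Bezout coefficients s = 18, t = -43.
Result: 712 · (18) + 298 · (-43) = 2.

gcd(712, 298) = 2; s = 18, t = -43 (check: 712·18 + 298·(-43) = 2).


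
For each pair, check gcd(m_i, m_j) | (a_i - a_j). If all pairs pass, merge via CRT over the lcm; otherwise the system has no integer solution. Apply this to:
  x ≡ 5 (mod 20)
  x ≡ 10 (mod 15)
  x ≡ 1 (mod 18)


Moduli 20, 15, 18 are not pairwise coprime, so CRT works modulo lcm(m_i) when all pairwise compatibility conditions hold.
Pairwise compatibility: gcd(m_i, m_j) must divide a_i - a_j for every pair.
Merge one congruence at a time:
  Start: x ≡ 5 (mod 20).
  Combine with x ≡ 10 (mod 15): gcd(20, 15) = 5; 10 - 5 = 5, which IS divisible by 5, so compatible.
    Write x = 5 + 20·t and substitute into x ≡ 10 (mod 15): 20·t ≡ 10 − 5 = 5 (mod 15).
    Divide the congruence (and modulus) by g = 5: 4·t ≡ 1 (mod 3).
    Reduce coefficients mod 3: 1·t ≡ 1 (mod 3).
    So t ≡ 1 (mod 3).
    Then x = 5 + 20·1 = 25, valid modulo lcm(20, 15) = 60: x ≡ 25 (mod 60).
  Combine with x ≡ 1 (mod 18): gcd(60, 18) = 6; 1 - 25 = -24, which IS divisible by 6, so compatible.
    Write x = 25 + 60·t and substitute into x ≡ 1 (mod 18): 60·t ≡ 1 − 25 = -24 (mod 18).
    Divide the congruence (and modulus) by g = 6: 10·t ≡ -4 (mod 3).
    Reduce coefficients mod 3: 1·t ≡ 2 (mod 3).
    So t ≡ 2 (mod 3).
    Then x = 25 + 60·2 = 145, valid modulo lcm(60, 18) = 180: x ≡ 145 (mod 180).
Verify: 145 mod 20 = 5, 145 mod 15 = 10, 145 mod 18 = 1.

x ≡ 145 (mod 180).


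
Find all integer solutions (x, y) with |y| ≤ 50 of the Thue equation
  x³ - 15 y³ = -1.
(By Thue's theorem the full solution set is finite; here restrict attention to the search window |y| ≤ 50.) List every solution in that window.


The equation is x³ - 15y³ = -1. For fixed y, x³ = 15·y³ − 1, so a solution requires the RHS to be a perfect cube.
Strategy: iterate y from -50 to 50, compute RHS = 15·y³ − 1, and check whether it is a (positive or negative) perfect cube.
Check small values of y:
  y = 0: RHS = -1 = (-1)³ ⇒ x = -1 works.
  y = 1: RHS = 14 is not a perfect cube.
  y = -1: RHS = -16 is not a perfect cube.
  y = 2: RHS = 119 is not a perfect cube.
  y = -2: RHS = -121 is not a perfect cube.
  y = 3: RHS = 404 is not a perfect cube.
  y = -3: RHS = -406 is not a perfect cube.
Continuing the search up to |y| = 50 finds no further solutions beyond those listed.
Collected solutions: (-1, 0).

Solutions (with |y| ≤ 50): (-1, 0).
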